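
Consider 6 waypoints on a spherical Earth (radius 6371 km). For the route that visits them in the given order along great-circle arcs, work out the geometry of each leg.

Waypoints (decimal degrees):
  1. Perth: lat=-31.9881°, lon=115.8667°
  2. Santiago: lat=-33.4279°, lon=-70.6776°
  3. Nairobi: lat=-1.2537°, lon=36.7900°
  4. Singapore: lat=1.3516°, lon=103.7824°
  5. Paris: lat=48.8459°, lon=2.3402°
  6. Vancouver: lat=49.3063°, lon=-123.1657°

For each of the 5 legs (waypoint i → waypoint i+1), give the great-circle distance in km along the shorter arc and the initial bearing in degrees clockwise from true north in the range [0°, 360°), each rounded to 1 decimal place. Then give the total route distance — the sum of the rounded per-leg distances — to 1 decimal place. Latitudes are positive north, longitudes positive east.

Leg 1: dist=12708.9 km, bearing=174.0°
Leg 2: dist=11541.2 km, bearing=100.9°
Leg 3: dist=7454.2 km, bearing=88.0°
Leg 4: dist=10727.4 km, bearing=319.5°
Leg 5: dist=7921.0 km, bearing=325.9°
Total: 50352.7 km

Leg 1: φ1=-0.5582977, φ2=-0.5834269, Δφ=-0.0251293, Δλ=-3.2558122 rad; a=sin²(Δφ/2)+cosφ1·cosφ2·sin²(Δλ/2)=0.7057072526; c=2·atan2(√a, √(1-a))=1.994801778; dist=6371·c=12708.882 ≈ 12708.9 km; running total=12708.9 km
Leg 1 bearing: y=sinΔλ·cosφ2=0.09511821, x=cosφ1·sinφ2-sinφ1·cosφ2·cosΔλ=-0.90647153; θ=atan2(y, x)=174.0097° ≈ 174.0°
Leg 2: φ1=-0.5834269, φ2=-0.0218812, Δφ=0.5615457, Δλ=1.8756635 rad; a=sin²(Δφ/2)+cosφ1·cosφ2·sin²(Δλ/2)=0.6191998710; c=2·atan2(√a, √(1-a))=1.811514076; dist=6371·c=11541.156 ≈ 11541.2 km; running total=24250.1 km
Leg 2 bearing: y=sinΔλ·cosφ2=0.95365850, x=cosφ1·sinφ2-sinφ1·cosφ2·cosΔλ=-0.18357841; θ=atan2(y, x)=100.8961° ≈ 100.9°
Leg 3: φ1=-0.0218812, φ2=0.0235899, Δφ=0.0454711, Δλ=1.1692380 rad; a=sin²(Δφ/2)+cosφ1·cosφ2·sin²(Δλ/2)=0.3049325721; c=2·atan2(√a, √(1-a))=1.170018277; dist=6371·c=7454.186 ≈ 7454.2 km; running total=31704.3 km
Leg 3 bearing: y=sinΔλ·cosφ2=0.92019692, x=cosφ1·sinφ2-sinφ1·cosφ2·cosΔλ=0.03213131; θ=atan2(y, x)=88.0002° ≈ 88.0°
Leg 4: φ1=0.0235899, φ2=0.8525218, Δφ=0.8289319, Δλ=-1.7705004 rad; a=sin²(Δφ/2)+cosφ1·cosφ2·sin²(Δλ/2)=0.5563771192; c=2·atan2(√a, √(1-a))=1.683790860; dist=6371·c=10727.432 ≈ 10727.4 km; running total=42431.7 km
Leg 4 bearing: y=sinΔλ·cosφ2=-0.64500723, x=cosφ1·sinφ2-sinφ1·cosφ2·cosΔλ=0.75581225; θ=atan2(y, x)=-40.4773° <0 so +360° → 319.5227° ≈ 319.5°
Leg 5: φ1=0.8525218, φ2=0.8605573, Δφ=0.0080355, Δλ=-2.1904912 rad; a=sin²(Δφ/2)+cosφ1·cosφ2·sin²(Δλ/2)=0.3391599450; c=2·atan2(√a, √(1-a))=1.243292950; dist=6371·c=7921.019 ≈ 7921.0 km; running total=50352.7 km
Leg 5 bearing: y=sinΔλ·cosφ2=-0.53077657, x=cosφ1·sinφ2-sinφ1·cosφ2·cosΔλ=0.78409065; θ=atan2(y, x)=-34.0954° <0 so +360° → 325.9046° ≈ 325.9°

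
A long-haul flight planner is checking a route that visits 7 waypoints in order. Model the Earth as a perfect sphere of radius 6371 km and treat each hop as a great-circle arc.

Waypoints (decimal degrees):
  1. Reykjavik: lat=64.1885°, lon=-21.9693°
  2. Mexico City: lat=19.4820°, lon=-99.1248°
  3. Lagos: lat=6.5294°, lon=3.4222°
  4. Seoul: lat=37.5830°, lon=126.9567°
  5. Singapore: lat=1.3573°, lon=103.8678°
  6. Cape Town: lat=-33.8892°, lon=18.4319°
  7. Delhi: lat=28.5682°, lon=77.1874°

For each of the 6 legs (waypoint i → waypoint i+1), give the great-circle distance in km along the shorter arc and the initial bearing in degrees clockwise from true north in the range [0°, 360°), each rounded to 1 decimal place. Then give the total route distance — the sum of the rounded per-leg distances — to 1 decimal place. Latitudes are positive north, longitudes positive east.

Leg 1: φ1=1.1203007, φ2=0.3400250, Δφ=-0.7802756, Δλ=-1.3466175 rad; a=sin²(Δφ/2)+cosφ1·cosφ2·sin²(Δλ/2)=0.3042552357; c=2·atan2(√a, √(1-a))=1.168546559; dist=6371·c=7444.810 ≈ 7444.8 km; running total=7444.8 km
Leg 1 bearing: y=sinΔλ·cosφ2=-0.91915596, x=cosφ1·sinφ2-sinφ1·cosφ2·cosΔλ=-0.04345418; θ=atan2(y, x)=-92.7067° <0 so +360° → 267.2933° ≈ 267.3°
Leg 2: φ1=0.3400250, φ2=0.1139595, Δφ=-0.2260655, Δλ=1.7897828 rad; a=sin²(Δφ/2)+cosφ1·cosφ2·sin²(Δλ/2)=0.5827748259; c=2·atan2(√a, √(1-a))=1.737111654; dist=6371·c=11067.138 ≈ 11067.1 km; running total=18511.9 km
Leg 2 bearing: y=sinΔλ·cosφ2=0.96978668, x=cosφ1·sinφ2-sinφ1·cosφ2·cosΔλ=0.17918459; θ=atan2(y, x)=79.5317° ≈ 79.5°
Leg 3: φ1=0.1139595, φ2=0.6559471, Δφ=0.5419876, Δλ=2.1560838 rad; a=sin²(Δφ/2)+cosφ1·cosφ2·sin²(Δλ/2)=0.6827986471; c=2·atan2(√a, √(1-a))=1.945070767; dist=6371·c=12392.046 ≈ 12392.0 km; running total=30903.9 km
Leg 3 bearing: y=sinΔλ·cosφ2=0.66056654, x=cosφ1·sinφ2-sinφ1·cosφ2·cosΔλ=0.65573658; θ=atan2(y, x)=45.2102° ≈ 45.2°
Leg 4: φ1=0.6559471, φ2=0.0236894, Δφ=-0.6322577, Δλ=-0.4029773 rad; a=sin²(Δφ/2)+cosφ1·cosφ2·sin²(Δλ/2)=0.1283828816; c=2·atan2(√a, √(1-a))=0.732904653; dist=6371·c=4669.336 ≈ 4669.3 km; running total=35573.2 km
Leg 4 bearing: y=sinΔλ·cosφ2=-0.39204888, x=cosφ1·sinφ2-sinφ1·cosφ2·cosΔλ=-0.54212595; θ=atan2(y, x)=-144.1267° <0 so +360° → 215.8733° ≈ 215.9°
Leg 5: φ1=0.0236894, φ2=-0.5914781, Δφ=-0.6151675, Δλ=-1.4911378 rad; a=sin²(Δφ/2)+cosφ1·cosφ2·sin²(Δλ/2)=0.4735850788; c=2·atan2(√a, √(1-a))=1.517941879; dist=6371·c=9670.808 ≈ 9670.8 km; running total=45244.0 km
Leg 5 bearing: y=sinΔλ·cosφ2=-0.82748505, x=cosφ1·sinφ2-sinφ1·cosφ2·cosΔλ=-0.55899688; θ=atan2(y, x)=-124.0405° <0 so +360° → 235.9595° ≈ 236.0°
Leg 6: φ1=-0.5914781, φ2=0.4986092, Δφ=1.0900873, Δλ=1.0254769 rad; a=sin²(Δφ/2)+cosφ1·cosφ2·sin²(Δλ/2)=0.4442449515; c=2·atan2(√a, √(1-a))=1.459053832; dist=6371·c=9295.632 ≈ 9295.6 km; running total=54539.6 km
Leg 6 bearing: y=sinΔλ·cosφ2=0.75086882, x=cosφ1·sinφ2-sinφ1·cosφ2·cosΔλ=0.65096967; θ=atan2(y, x)=49.0762° ≈ 49.1°

Leg 1: dist=7444.8 km, bearing=267.3°
Leg 2: dist=11067.1 km, bearing=79.5°
Leg 3: dist=12392.0 km, bearing=45.2°
Leg 4: dist=4669.3 km, bearing=215.9°
Leg 5: dist=9670.8 km, bearing=236.0°
Leg 6: dist=9295.6 km, bearing=49.1°
Total: 54539.6 km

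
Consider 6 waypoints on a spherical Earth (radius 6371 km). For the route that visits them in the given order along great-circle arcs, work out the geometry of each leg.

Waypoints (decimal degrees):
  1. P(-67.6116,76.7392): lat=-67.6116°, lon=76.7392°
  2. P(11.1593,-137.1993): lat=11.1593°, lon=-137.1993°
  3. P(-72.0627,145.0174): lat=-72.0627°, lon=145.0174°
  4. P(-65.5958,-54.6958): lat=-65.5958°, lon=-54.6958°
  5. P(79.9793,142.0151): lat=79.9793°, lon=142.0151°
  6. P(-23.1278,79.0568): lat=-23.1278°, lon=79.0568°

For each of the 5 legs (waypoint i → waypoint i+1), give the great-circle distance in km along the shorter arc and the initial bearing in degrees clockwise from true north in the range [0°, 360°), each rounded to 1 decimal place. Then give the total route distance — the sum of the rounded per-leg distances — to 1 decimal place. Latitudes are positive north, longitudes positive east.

Leg 1: dist=13262.5 km, bearing=141.1°
Leg 2: dist=10775.1 km, bearing=197.6°
Leg 3: dist=4637.2 km, bearing=167.9°
Leg 4: dist=18339.6 km, bearing=348.9°
Leg 5: dist=12042.7 km, bearing=239.6°
Total: 59057.1 km

Leg 1: φ1=-1.1800450, φ2=0.1947665, Δφ=1.3748116, Δλ=-3.7339312 rad; a=sin²(Δφ/2)+cosφ1·cosφ2·sin²(Δλ/2)=0.7444847961; c=2·atan2(√a, √(1-a))=2.081704435; dist=6371·c=13262.539 ≈ 13262.5 km; running total=13262.5 km
Leg 1 bearing: y=sinΔλ·cosφ2=0.54774682, x=cosφ1·sinφ2-sinφ1·cosφ2·cosΔλ=-0.67888303; θ=atan2(y, x)=141.1022° ≈ 141.1°
Leg 2: φ1=0.1947665, φ2=-1.2577314, Δφ=-1.4524979, Δλ=4.9256106 rad; a=sin²(Δφ/2)+cosφ1·cosφ2·sin²(Δλ/2)=0.5600959496; c=2·atan2(√a, √(1-a))=1.691279508; dist=6371·c=10775.142 ≈ 10775.1 km; running total=24037.6 km
Leg 2 bearing: y=sinΔλ·cosφ2=-0.30100170, x=cosφ1·sinφ2-sinφ1·cosφ2·cosΔλ=-0.94601897; θ=atan2(y, x)=-162.3501° <0 so +360° → 197.6499° ≈ 197.6°
Leg 3: φ1=-1.2577314, φ2=-1.1448627, Δφ=0.1128687, Δλ=-3.4856529 rad; a=sin²(Δφ/2)+cosφ1·cosφ2·sin²(Δλ/2)=0.1266994985; c=2·atan2(√a, √(1-a))=0.727858186; dist=6371·c=4637.185 ≈ 4637.2 km; running total=28674.8 km
Leg 3 bearing: y=sinΔλ·cosφ2=0.13936766, x=cosφ1·sinφ2-sinφ1·cosφ2·cosΔλ=-0.65051026; θ=atan2(y, x)=167.9075° ≈ 167.9°
Leg 4: φ1=-1.1448627, φ2=1.3959021, Δφ=2.5407648, Δλ=3.4332529 rad; a=sin²(Δφ/2)+cosφ1·cosφ2·sin²(Δλ/2)=0.9828092609; c=2·atan2(√a, √(1-a))=2.878608551; dist=6371·c=18339.615 ≈ 18339.6 km; running total=47014.4 km
Leg 4 bearing: y=sinΔλ·cosφ2=-0.05003357, x=cosφ1·sinφ2-sinφ1·cosφ2·cosΔλ=0.25510294; θ=atan2(y, x)=-11.0966° <0 so +360° → 348.9034° ≈ 348.9°
Leg 5: φ1=1.3959021, φ2=-0.4036563, Δφ=-1.7995584, Δλ=-1.0988296 rad; a=sin²(Δφ/2)+cosφ1·cosφ2·sin²(Δλ/2)=0.6570201923; c=2·atan2(√a, √(1-a))=1.890242062; dist=6371·c=12042.732 ≈ 12042.7 km; running total=59057.1 km
Leg 5 bearing: y=sinΔλ·cosφ2=-0.81909317, x=cosφ1·sinφ2-sinφ1·cosφ2·cosΔλ=-0.48006772; θ=atan2(y, x)=-120.3744° <0 so +360° → 239.6256° ≈ 239.6°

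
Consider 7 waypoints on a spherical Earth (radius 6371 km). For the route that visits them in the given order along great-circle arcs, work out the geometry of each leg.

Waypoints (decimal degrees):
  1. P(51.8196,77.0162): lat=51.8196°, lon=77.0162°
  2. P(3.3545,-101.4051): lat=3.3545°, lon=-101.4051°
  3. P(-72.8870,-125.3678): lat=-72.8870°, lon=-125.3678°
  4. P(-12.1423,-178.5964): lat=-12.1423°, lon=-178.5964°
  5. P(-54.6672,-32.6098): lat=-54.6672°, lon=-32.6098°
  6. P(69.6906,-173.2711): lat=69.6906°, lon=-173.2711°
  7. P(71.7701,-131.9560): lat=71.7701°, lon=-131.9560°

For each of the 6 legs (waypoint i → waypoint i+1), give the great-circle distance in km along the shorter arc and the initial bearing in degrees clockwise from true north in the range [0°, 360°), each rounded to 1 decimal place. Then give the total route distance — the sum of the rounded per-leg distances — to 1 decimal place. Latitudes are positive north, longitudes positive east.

Leg 1: φ1=0.9044226, φ2=0.0585471, Δφ=-0.8458756, Δλ=-3.1140391 rad; a=sin²(Δφ/2)+cosφ1·cosφ2·sin²(Δλ/2)=0.7854252371; c=2·atan2(√a, √(1-a))=2.178337642; dist=6371·c=13878.189 ≈ 13878.2 km; running total=13878.2 km
Leg 1 bearing: y=sinΔλ·cosφ2=-0.02750282, x=cosφ1·sinφ2-sinφ1·cosφ2·cosΔλ=0.82059328; θ=atan2(y, x)=-1.9196° <0 so +360° → 358.0804° ≈ 358.1°
Leg 2: φ1=0.0585471, φ2=-1.2721181, Δφ=-1.3306652, Δλ=-0.4182280 rad; a=sin²(Δφ/2)+cosφ1·cosφ2·sin²(Δλ/2)=0.3937442823; c=2·atan2(√a, √(1-a))=1.356651941; dist=6371·c=8643.230 ≈ 8643.2 km; running total=22521.4 km
Leg 2 bearing: y=sinΔλ·cosφ2=-0.11951015, x=cosφ1·sinφ2-sinφ1·cosφ2·cosΔλ=-0.96982277; θ=atan2(y, x)=-172.9749° <0 so +360° → 187.0251° ≈ 187.0°
Leg 3: φ1=-1.2721181, φ2=-0.2119231, Δφ=1.0601950, Δλ=-0.9290143 rad; a=sin²(Δφ/2)+cosφ1·cosφ2·sin²(Δλ/2)=0.3133817952; c=2·atan2(√a, √(1-a))=1.188301242; dist=6371·c=7570.667 ≈ 7570.7 km; running total=30092.1 km
Leg 3 bearing: y=sinΔλ·cosφ2=-0.78310980, x=cosφ1·sinφ2-sinφ1·cosφ2·cosΔλ=0.49742700; θ=atan2(y, x)=-57.5765° <0 so +360° → 302.4235° ≈ 302.4°
Leg 4: φ1=-0.2119231, φ2=-0.9541226, Δφ=-0.7421995, Δλ=2.5479468 rad; a=sin²(Δφ/2)+cosφ1·cosφ2·sin²(Δλ/2)=0.6485278441; c=2·atan2(√a, √(1-a))=1.872403995; dist=6371·c=11929.086 ≈ 11929.1 km; running total=42021.2 km
Leg 4 bearing: y=sinΔλ·cosφ2=0.32350721, x=cosφ1·sinφ2-sinφ1·cosφ2·cosΔλ=-0.89838800; θ=atan2(y, x)=160.1962° ≈ 160.2°
Leg 5: φ1=-0.9541226, φ2=1.2163304, Δφ=2.1704531, Δλ=-2.4550028 rad; a=sin²(Δφ/2)+cosφ1·cosφ2·sin²(Δλ/2)=0.9601684870; c=2·atan2(√a, √(1-a))=2.739737488; dist=6371·c=17454.868 ≈ 17454.9 km; running total=59476.1 km
Leg 5 bearing: y=sinΔλ·cosφ2=-0.22002123, x=cosφ1·sinφ2-sinφ1·cosφ2·cosΔλ=0.32337364; θ=atan2(y, x)=-34.2311° <0 so +360° → 325.7689° ≈ 325.8°
Leg 6: φ1=1.2163304, φ2=1.2526245, Δφ=0.0362941, Δλ=0.7210845 rad; a=sin²(Δφ/2)+cosφ1·cosφ2·sin²(Δλ/2)=0.0138426231; c=2·atan2(√a, √(1-a))=0.235855647; dist=6371·c=1502.636 ≈ 1502.6 km; running total=60978.7 km
Leg 6 bearing: y=sinΔλ·cosφ2=0.20653066, x=cosφ1·sinφ2-sinφ1·cosφ2·cosΔλ=0.10931196; θ=atan2(y, x)=62.1088° ≈ 62.1°

Leg 1: dist=13878.2 km, bearing=358.1°
Leg 2: dist=8643.2 km, bearing=187.0°
Leg 3: dist=7570.7 km, bearing=302.4°
Leg 4: dist=11929.1 km, bearing=160.2°
Leg 5: dist=17454.9 km, bearing=325.8°
Leg 6: dist=1502.6 km, bearing=62.1°
Total: 60978.7 km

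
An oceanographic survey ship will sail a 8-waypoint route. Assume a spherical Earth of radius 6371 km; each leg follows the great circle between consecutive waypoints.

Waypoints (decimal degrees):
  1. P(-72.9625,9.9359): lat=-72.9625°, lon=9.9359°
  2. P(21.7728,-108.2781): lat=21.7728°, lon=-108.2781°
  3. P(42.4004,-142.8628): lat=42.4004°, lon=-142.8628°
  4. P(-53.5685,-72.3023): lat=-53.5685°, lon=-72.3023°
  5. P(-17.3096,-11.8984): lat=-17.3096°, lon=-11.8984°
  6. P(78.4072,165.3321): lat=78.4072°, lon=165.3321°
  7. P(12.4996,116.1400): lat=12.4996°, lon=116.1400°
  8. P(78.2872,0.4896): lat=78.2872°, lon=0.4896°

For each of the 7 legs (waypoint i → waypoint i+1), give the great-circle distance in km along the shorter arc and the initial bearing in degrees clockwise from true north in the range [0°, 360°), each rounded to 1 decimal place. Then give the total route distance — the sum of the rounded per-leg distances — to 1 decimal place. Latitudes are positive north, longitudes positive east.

Leg 1: dist=13221.1 km, bearing=249.2°
Leg 2: dist=3940.9 km, bearing=313.7°
Leg 3: dist=12605.5 km, bearing=142.4°
Leg 4: dist=6528.0 km, bearing=76.3°
Leg 5: dist=13219.7 km, bearing=0.6°
Leg 6: dist=7795.8 km, bearing=231.8°
Leg 7: dist=9201.8 km, bearing=349.4°
Total: 66512.8 km

Leg 1: φ1=-1.2734359, φ2=0.3800070, Δφ=1.6534429, Δλ=-2.0632235 rad; a=sin²(Δφ/2)+cosφ1·cosφ2·sin²(Δλ/2)=0.7416429143; c=2·atan2(√a, √(1-a))=2.075200416; dist=6371·c=13221.102 ≈ 13221.1 km; running total=13221.1 km
Leg 1 bearing: y=sinΔλ·cosφ2=-0.81832579, x=cosφ1·sinφ2-sinφ1·cosφ2·cosΔλ=-0.31109115; θ=atan2(y, x)=-110.8146° <0 so +360° → 249.1854° ≈ 249.2°
Leg 2: φ1=0.3800070, φ2=0.7400266, Δφ=0.3600195, Δλ=-0.6036169 rad; a=sin²(Δφ/2)+cosφ1·cosφ2·sin²(Δλ/2)=0.0926470260; c=2·atan2(√a, √(1-a))=0.618574409; dist=6371·c=3940.938 ≈ 3940.9 km; running total=17162.0 km
Leg 2 bearing: y=sinΔλ·cosφ2=-0.41916224, x=cosφ1·sinφ2-sinφ1·cosφ2·cosΔλ=0.40069594; θ=atan2(y, x)=-46.2903° <0 so +360° → 313.7097° ≈ 313.7°
Leg 3: φ1=0.7400266, φ2=-0.9349467, Δφ=-1.6749733, Δλ=1.2315130 rad; a=sin²(Δφ/2)+cosφ1·cosφ2·sin²(Δλ/2)=0.6982878610; c=2·atan2(√a, √(1-a))=1.978580012; dist=6371·c=12605.533 ≈ 12605.5 km; running total=29767.5 km
Leg 3 bearing: y=sinΔλ·cosφ2=0.56000732, x=cosφ1·sinφ2-sinφ1·cosφ2·cosΔλ=-0.72740601; θ=atan2(y, x)=142.4084° ≈ 142.4°
Leg 4: φ1=-0.9349467, φ2=-0.3021095, Δφ=0.6328372, Δλ=1.0542469 rad; a=sin²(Δφ/2)+cosφ1·cosφ2·sin²(Δλ/2)=0.2402992593; c=2·atan2(√a, √(1-a))=1.024645932; dist=6371·c=6528.019 ≈ 6528.0 km; running total=36295.5 km
Leg 4 bearing: y=sinΔλ·cosφ2=0.83014844, x=cosφ1·sinφ2-sinφ1·cosφ2·cosΔλ=0.20267135; θ=atan2(y, x)=76.2803° ≈ 76.3°
Leg 5: φ1=-0.3021095, φ2=1.3684638, Δφ=1.6705733, Δλ=3.0932558 rad; a=sin²(Δφ/2)+cosφ1·cosφ2·sin²(Δλ/2)=0.7415474845; c=2·atan2(√a, √(1-a))=2.074982419; dist=6371·c=13219.713 ≈ 13219.7 km; running total=49515.2 km
Leg 5 bearing: y=sinΔλ·cosφ2=0.00970975, x=cosφ1·sinφ2-sinφ1·cosφ2·cosΔλ=0.87551412; θ=atan2(y, x)=0.6354° ≈ 0.6°
Leg 6: φ1=1.3684638, φ2=0.2181592, Δφ=-1.1503046, Δλ=-0.8585641 rad; a=sin²(Δφ/2)+cosφ1·cosφ2·sin²(Δλ/2)=0.3298830744; c=2·atan2(√a, √(1-a))=1.223630753; dist=6371·c=7795.752 ≈ 7795.8 km; running total=57311.0 km
Leg 6 bearing: y=sinΔλ·cosφ2=-0.73896443, x=cosφ1·sinφ2-sinφ1·cosφ2·cosΔλ=-0.58152601; θ=atan2(y, x)=-128.2009° <0 so +360° → 231.7991° ≈ 231.8°
Leg 7: φ1=0.2181592, φ2=1.3663694, Δφ=1.1482102, Δλ=-2.0184803 rad; a=sin²(Δφ/2)+cosφ1·cosφ2·sin²(Δλ/2)=0.4369340023; c=2·atan2(√a, √(1-a))=1.444327469; dist=6371·c=9201.810 ≈ 9201.8 km; running total=66512.8 km
Leg 7 bearing: y=sinΔλ·cosφ2=-0.18300023, x=cosφ1·sinφ2-sinφ1·cosφ2·cosΔλ=0.97498802; θ=atan2(y, x)=-10.6304° <0 so +360° → 349.3696° ≈ 349.4°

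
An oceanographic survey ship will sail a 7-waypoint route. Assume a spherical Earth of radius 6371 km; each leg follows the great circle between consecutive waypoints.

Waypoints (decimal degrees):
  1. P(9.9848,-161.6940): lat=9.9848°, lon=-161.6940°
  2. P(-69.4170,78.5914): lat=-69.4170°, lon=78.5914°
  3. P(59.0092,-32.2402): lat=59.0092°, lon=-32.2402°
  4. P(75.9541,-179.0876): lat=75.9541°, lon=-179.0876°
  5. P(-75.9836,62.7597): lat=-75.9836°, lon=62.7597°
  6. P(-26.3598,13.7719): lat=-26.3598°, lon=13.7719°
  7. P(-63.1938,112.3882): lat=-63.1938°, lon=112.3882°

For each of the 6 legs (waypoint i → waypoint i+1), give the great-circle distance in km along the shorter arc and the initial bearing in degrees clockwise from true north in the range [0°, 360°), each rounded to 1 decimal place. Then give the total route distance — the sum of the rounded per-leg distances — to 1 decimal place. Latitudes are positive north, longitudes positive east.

Leg 1: dist=12176.8 km, bearing=198.9°
Leg 2: dist=16690.4 km, bearing=285.1°
Leg 3: dist=4822.0 km, bearing=348.9°
Leg 4: dist=18423.4 km, bearing=239.7°
Leg 5: dist=6118.7 km, bearing=304.4°
Leg 6: dist=7826.1 km, bearing=151.7°
Total: 66057.4 km

Leg 1: φ1=0.1742676, φ2=-1.2115552, Δφ=-1.3858228, Δλ=4.1937714 rad; a=sin²(Δφ/2)+cosφ1·cosφ2·sin²(Δλ/2)=0.6669711647; c=2·atan2(√a, √(1-a))=1.911279248; dist=6371·c=12176.760 ≈ 12176.8 km; running total=12176.8 km
Leg 1 bearing: y=sinΔλ·cosφ2=-0.30533509, x=cosφ1·sinφ2-sinφ1·cosφ2·cosΔλ=-0.89176959; θ=atan2(y, x)=-161.0992° <0 so +360° → 198.9008° ≈ 198.9°
Leg 2: φ1=-1.2115552, φ2=1.0299048, Δφ=2.2414600, Δλ=-1.9343763 rad; a=sin²(Δφ/2)+cosφ1·cosφ2·sin²(Δλ/2)=0.9334507046; c=2·atan2(√a, √(1-a))=2.619748556; dist=6371·c=16690.418 ≈ 16690.4 km; running total=28867.2 km
Leg 2 bearing: y=sinΔλ·cosφ2=-0.48124123, x=cosφ1·sinφ2-sinφ1·cosφ2·cosΔλ=0.12995702; θ=atan2(y, x)=-74.8880° <0 so +360° → 285.1120° ≈ 285.1°
Leg 3: φ1=1.0299048, φ2=1.3256491, Δφ=0.2957443, Δλ=-2.5629706 rad; a=sin²(Δφ/2)+cosφ1·cosφ2·sin²(Δλ/2)=0.1365019858; c=2·atan2(√a, √(1-a))=0.756859445; dist=6371·c=4821.952 ≈ 4822.0 km; running total=33689.2 km
Leg 3 bearing: y=sinΔλ·cosφ2=-0.13272506, x=cosφ1·sinφ2-sinφ1·cosφ2·cosΔλ=0.67369194; θ=atan2(y, x)=-11.1452° <0 so +360° → 348.8548° ≈ 348.9°
Leg 4: φ1=1.3256491, φ2=-1.3261640, Δφ=-2.6518131, Δλ=4.2210317 rad; a=sin²(Δφ/2)+cosφ1·cosφ2·sin²(Δλ/2)=0.9844763812; c=2·atan2(√a, √(1-a))=2.891755762; dist=6371·c=18423.376 ≈ 18423.4 km; running total=52112.6 km
Leg 4 bearing: y=sinΔλ·cosφ2=-0.21354577, x=cosφ1·sinφ2-sinφ1·cosφ2·cosΔλ=-0.12461440; θ=atan2(y, x)=-120.2657° <0 so +360° → 239.7343° ≈ 239.7°
Leg 5: φ1=-1.3261640, φ2=-0.4600653, Δφ=0.8660987, Δλ=-0.8549984 rad; a=sin²(Δφ/2)+cosφ1·cosφ2·sin²(Δλ/2)=0.2134012503; c=2·atan2(√a, √(1-a))=0.960393610; dist=6371·c=6118.668 ≈ 6118.7 km; running total=58231.3 km
Leg 5 bearing: y=sinΔλ·cosφ2=-0.67611234, x=cosφ1·sinφ2-sinφ1·cosφ2·cosΔλ=0.46294355; θ=atan2(y, x)=-55.6000° <0 so +360° → 304.4000° ≈ 304.4°
Leg 6: φ1=-0.4600653, φ2=-1.1029399, Δφ=-0.6428746, Δλ=1.7211791 rad; a=sin²(Δφ/2)+cosφ1·cosφ2·sin²(Δλ/2)=0.3321230345; c=2·atan2(√a, √(1-a))=1.228390817; dist=6371·c=7826.078 ≈ 7826.1 km; running total=66057.4 km
Leg 6 bearing: y=sinΔλ·cosφ2=0.44588434, x=cosφ1·sinφ2-sinφ1·cosφ2·cosΔλ=-0.82973276; θ=atan2(y, x)=151.7472° ≈ 151.7°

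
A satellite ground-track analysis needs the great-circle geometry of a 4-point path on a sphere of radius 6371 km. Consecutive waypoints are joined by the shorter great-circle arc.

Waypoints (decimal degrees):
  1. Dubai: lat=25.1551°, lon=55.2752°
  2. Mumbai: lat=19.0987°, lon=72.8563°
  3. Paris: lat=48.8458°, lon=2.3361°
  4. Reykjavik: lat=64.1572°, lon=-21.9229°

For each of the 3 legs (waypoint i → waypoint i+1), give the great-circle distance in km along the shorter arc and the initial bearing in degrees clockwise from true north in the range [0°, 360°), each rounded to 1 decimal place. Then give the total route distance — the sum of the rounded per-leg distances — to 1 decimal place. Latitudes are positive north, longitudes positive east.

Leg 1: φ1=0.4390393, φ2=0.3333352, Δφ=-0.1057041, Δλ=0.3068481 rad; a=sin²(Δφ/2)+cosφ1·cosφ2·sin²(Δλ/2)=0.0227669851; c=2·atan2(√a, √(1-a))=0.302931628; dist=6371·c=1929.977 ≈ 1930.0 km; running total=1930.0 km
Leg 1 bearing: y=sinΔλ·cosφ2=0.28542921, x=cosφ1·sinφ2-sinφ1·cosφ2·cosΔλ=-0.08674540; θ=atan2(y, x)=106.9047° ≈ 106.9°
Leg 2: φ1=0.3333352, φ2=0.8525200, Δφ=0.5191848, Δλ=-1.2308097 rad; a=sin²(Δφ/2)+cosφ1·cosφ2·sin²(Δλ/2)=0.2731322193; c=2·atan2(√a, √(1-a))=1.099843532; dist=6371·c=7007.103 ≈ 7007.1 km; running total=8937.1 km
Leg 2 bearing: y=sinΔλ·cosφ2=-0.62041827, x=cosφ1·sinφ2-sinφ1·cosφ2·cosΔλ=0.63969149; θ=atan2(y, x)=-44.1237° <0 so +360° → 315.8763° ≈ 315.9°
Leg 3: φ1=0.8525200, φ2=1.1197544, Δφ=0.2672343, Δλ=-0.4233994 rad; a=sin²(Δφ/2)+cosφ1·cosφ2·sin²(Δλ/2)=0.0304128996; c=2·atan2(√a, √(1-a))=0.350578466; dist=6371·c=2233.535 ≈ 2233.5 km; running total=11170.6 km
Leg 3 bearing: y=sinΔλ·cosφ2=-0.17909622, x=cosφ1·sinφ2-sinφ1·cosφ2·cosΔλ=0.29304669; θ=atan2(y, x)=-31.4313° <0 so +360° → 328.5687° ≈ 328.6°

Leg 1: dist=1930.0 km, bearing=106.9°
Leg 2: dist=7007.1 km, bearing=315.9°
Leg 3: dist=2233.5 km, bearing=328.6°
Total: 11170.6 km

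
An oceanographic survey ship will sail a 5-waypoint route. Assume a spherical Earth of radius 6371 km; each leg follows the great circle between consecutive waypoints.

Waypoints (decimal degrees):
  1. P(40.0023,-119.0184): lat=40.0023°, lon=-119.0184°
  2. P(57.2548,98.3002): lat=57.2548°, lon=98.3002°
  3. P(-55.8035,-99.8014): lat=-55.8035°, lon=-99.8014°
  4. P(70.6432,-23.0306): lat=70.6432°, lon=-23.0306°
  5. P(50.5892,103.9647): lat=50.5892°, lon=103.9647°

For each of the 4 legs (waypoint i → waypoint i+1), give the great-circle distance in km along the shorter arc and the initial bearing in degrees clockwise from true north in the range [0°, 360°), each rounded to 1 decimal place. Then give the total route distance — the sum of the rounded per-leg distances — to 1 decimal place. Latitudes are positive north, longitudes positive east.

Leg 1: dist=8652.1 km, bearing=340.4°
Leg 2: dist=18896.7 km, bearing=89.4°
Leg 3: dist=15293.6 km, bearing=28.6°
Leg 4: dist=5889.3 km, bearing=39.4°
Total: 48731.7 km

Leg 1: φ1=0.6981718, φ2=0.9992848, Δφ=0.3011129, Δλ=3.7929251 rad; a=sin²(Δφ/2)+cosφ1·cosφ2·sin²(Δλ/2)=0.3944262679; c=2·atan2(√a, √(1-a))=1.358047584; dist=6371·c=8652.121 ≈ 8652.1 km; running total=8652.1 km
Leg 1 bearing: y=sinΔλ·cosφ2=-0.32792122, x=cosφ1·sinφ2-sinφ1·cosφ2·cosΔλ=0.92080640; θ=atan2(y, x)=-19.6020° <0 so +360° → 340.3980° ≈ 340.4°
Leg 2: φ1=0.9992848, φ2=-0.9739548, Δφ=-1.9732396, Δλ=-3.4575252 rad; a=sin²(Δφ/2)+cosφ1·cosφ2·sin²(Δλ/2)=0.9923165351; c=2·atan2(√a, √(1-a))=2.966056623; dist=6371·c=18896.747 ≈ 18896.7 km; running total=27548.8 km
Leg 2 bearing: y=sinΔλ·cosφ2=0.17462528, x=cosφ1·sinφ2-sinφ1·cosφ2·cosΔλ=0.00193110; θ=atan2(y, x)=89.3664° ≈ 89.4°
Leg 3: φ1=-0.9739548, φ2=1.2329564, Δφ=2.2069112, Δλ=1.3399032 rad; a=sin²(Δφ/2)+cosφ1·cosφ2·sin²(Δλ/2)=0.8688647588; c=2·atan2(√a, √(1-a))=2.400497278; dist=6371·c=15293.568 ≈ 15293.6 km; running total=42842.4 km
Leg 3 bearing: y=sinΔλ·cosφ2=0.32265398, x=cosφ1·sinφ2-sinφ1·cosφ2·cosΔλ=0.59300048; θ=atan2(y, x)=28.5508° ≈ 28.6°
Leg 4: φ1=1.2329564, φ2=0.8829481, Δφ=-0.3500083, Δλ=2.2164861 rad; a=sin²(Δφ/2)+cosφ1·cosφ2·sin²(Δλ/2)=0.1988428391; c=2·atan2(√a, √(1-a))=0.924399166; dist=6371·c=5889.347 ≈ 5889.3 km; running total=48731.7 km
Leg 4 bearing: y=sinΔλ·cosφ2=0.50706599, x=cosφ1·sinφ2-sinφ1·cosφ2·cosΔλ=0.61652376; θ=atan2(y, x)=39.4359° ≈ 39.4°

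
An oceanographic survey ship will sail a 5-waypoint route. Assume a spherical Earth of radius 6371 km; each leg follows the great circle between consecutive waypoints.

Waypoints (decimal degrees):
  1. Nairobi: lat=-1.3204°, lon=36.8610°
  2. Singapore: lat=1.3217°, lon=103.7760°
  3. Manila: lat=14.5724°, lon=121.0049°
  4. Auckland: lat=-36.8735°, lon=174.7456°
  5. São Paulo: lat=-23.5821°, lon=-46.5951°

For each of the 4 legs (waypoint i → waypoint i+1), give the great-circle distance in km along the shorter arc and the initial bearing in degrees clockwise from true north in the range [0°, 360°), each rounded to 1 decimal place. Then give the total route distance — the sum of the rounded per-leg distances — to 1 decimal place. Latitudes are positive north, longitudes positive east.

Leg 1: φ1=-0.0230453, φ2=0.0230680, Δφ=0.0461133, Δλ=1.1678871 rad; a=sin²(Δφ/2)+cosφ1·cosφ2·sin²(Δλ/2)=0.3043218134; c=2·atan2(√a, √(1-a))=1.168691260; dist=6371·c=7445.732 ≈ 7445.7 km; running total=7445.7 km
Leg 1 bearing: y=sinΔλ·cosφ2=0.91967943, x=cosφ1·sinφ2-sinφ1·cosφ2·cosΔλ=0.03209263; θ=atan2(y, x)=88.0014° ≈ 88.0°
Leg 2: φ1=0.0230680, φ2=0.2543364, Δφ=0.2312683, Δλ=0.3007010 rad; a=sin²(Δφ/2)+cosφ1·cosφ2·sin²(Δλ/2)=0.0350197133; c=2·atan2(√a, √(1-a))=0.376490734; dist=6371·c=2398.622 ≈ 2398.6 km; running total=9844.3 km
Leg 2 bearing: y=sinΔλ·cosφ2=0.28666157, x=cosφ1·sinφ2-sinφ1·cosφ2·cosΔλ=0.23021398; θ=atan2(y, x)=51.2325° ≈ 51.2°
Leg 3: φ1=0.2543364, φ2=-0.6435640, Δφ=-0.8979003, Δλ=0.9379522 rad; a=sin²(Δφ/2)+cosφ1·cosφ2·sin²(Δλ/2)=0.3465324036; c=2·atan2(√a, √(1-a))=1.258825221; dist=6371·c=8019.975 ≈ 8020.0 km; running total=17864.3 km
Leg 3 bearing: y=sinΔλ·cosφ2=0.64504847, x=cosφ1·sinφ2-sinφ1·cosφ2·cosΔλ=-0.69978801; θ=atan2(y, x)=137.3309° ≈ 137.3°
Leg 4: φ1=-0.6435640, φ2=-0.4115853, Δφ=0.2319787, Δλ=-3.8631240 rad; a=sin²(Δφ/2)+cosφ1·cosφ2·sin²(Δλ/2)=0.6551959533; c=2·atan2(√a, √(1-a))=1.886401601; dist=6371·c=12018.265 ≈ 12018.3 km; running total=29882.6 km
Leg 4 bearing: y=sinΔλ·cosφ2=0.60537239, x=cosφ1·sinφ2-sinφ1·cosφ2·cosΔλ=-0.73292642; θ=atan2(y, x)=140.4444° ≈ 140.4°

Leg 1: dist=7445.7 km, bearing=88.0°
Leg 2: dist=2398.6 km, bearing=51.2°
Leg 3: dist=8020.0 km, bearing=137.3°
Leg 4: dist=12018.3 km, bearing=140.4°
Total: 29882.6 km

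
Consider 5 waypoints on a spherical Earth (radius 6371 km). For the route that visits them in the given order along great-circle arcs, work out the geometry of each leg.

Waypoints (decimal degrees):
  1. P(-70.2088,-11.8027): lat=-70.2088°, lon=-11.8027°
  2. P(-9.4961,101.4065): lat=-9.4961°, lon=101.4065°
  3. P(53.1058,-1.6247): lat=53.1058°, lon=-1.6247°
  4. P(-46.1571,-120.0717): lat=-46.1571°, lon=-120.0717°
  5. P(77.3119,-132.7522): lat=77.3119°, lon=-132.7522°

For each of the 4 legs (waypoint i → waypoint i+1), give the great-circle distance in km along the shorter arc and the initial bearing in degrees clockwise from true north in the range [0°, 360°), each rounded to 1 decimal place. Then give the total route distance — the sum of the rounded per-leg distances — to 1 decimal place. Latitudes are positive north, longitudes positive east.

Leg 1: φ1=-1.2253747, φ2=-0.1657382, Δφ=1.0596365, Δλ=1.9758733 rad; a=sin²(Δφ/2)+cosφ1·cosφ2·sin²(Δλ/2)=0.4881860361; c=2·atan2(√a, √(1-a))=1.547166200; dist=6371·c=9856.996 ≈ 9857.0 km; running total=9857.0 km
Leg 1 bearing: y=sinΔλ·cosφ2=0.90647787, x=cosφ1·sinφ2-sinφ1·cosφ2·cosΔλ=-0.42159173; θ=atan2(y, x)=114.9426° ≈ 114.9°
Leg 2: φ1=-0.1657382, φ2=0.9268711, Δφ=1.0926093, Δλ=-1.7982337 rad; a=sin²(Δφ/2)+cosφ1·cosφ2·sin²(Δλ/2)=0.6327264534; c=2·atan2(√a, √(1-a))=1.839469979; dist=6371·c=11719.263 ≈ 11719.3 km; running total=21576.3 km
Leg 2 bearing: y=sinΔλ·cosφ2=-0.58487899, x=cosφ1·sinφ2-sinφ1·cosφ2·cosΔλ=0.76645373; θ=atan2(y, x)=-37.3472° <0 so +360° → 322.6528° ≈ 322.7°
Leg 3: φ1=0.9268711, φ2=-0.8055934, Δφ=-1.7324644, Δλ=-2.0672901 rad; a=sin²(Δφ/2)+cosφ1·cosφ2·sin²(Δλ/2)=0.8874478974; c=2·atan2(√a, √(1-a))=2.457346547; dist=6371·c=15655.755 ≈ 15655.8 km; running total=37232.1 km
Leg 3 bearing: y=sinΔλ·cosφ2=-0.60904750, x=cosφ1·sinφ2-sinφ1·cosφ2·cosΔλ=-0.16910840; θ=atan2(y, x)=-105.5179° <0 so +360° → 254.4821° ≈ 254.5°
Leg 4: φ1=-0.8055934, φ2=1.3493472, Δφ=2.1549406, Δλ=-0.2213165 rad; a=sin²(Δφ/2)+cosφ1·cosφ2·sin²(Δλ/2)=0.7775983065; c=2·atan2(√a, √(1-a))=2.159395668; dist=6371·c=13757.510 ≈ 13757.5 km; running total=50989.6 km
Leg 4 bearing: y=sinΔλ·cosφ2=-0.04821488, x=cosφ1·sinφ2-sinφ1·cosφ2·cosΔλ=0.83032045; θ=atan2(y, x)=-3.3233° <0 so +360° → 356.6767° ≈ 356.7°

Leg 1: dist=9857.0 km, bearing=114.9°
Leg 2: dist=11719.3 km, bearing=322.7°
Leg 3: dist=15655.8 km, bearing=254.5°
Leg 4: dist=13757.5 km, bearing=356.7°
Total: 50989.6 km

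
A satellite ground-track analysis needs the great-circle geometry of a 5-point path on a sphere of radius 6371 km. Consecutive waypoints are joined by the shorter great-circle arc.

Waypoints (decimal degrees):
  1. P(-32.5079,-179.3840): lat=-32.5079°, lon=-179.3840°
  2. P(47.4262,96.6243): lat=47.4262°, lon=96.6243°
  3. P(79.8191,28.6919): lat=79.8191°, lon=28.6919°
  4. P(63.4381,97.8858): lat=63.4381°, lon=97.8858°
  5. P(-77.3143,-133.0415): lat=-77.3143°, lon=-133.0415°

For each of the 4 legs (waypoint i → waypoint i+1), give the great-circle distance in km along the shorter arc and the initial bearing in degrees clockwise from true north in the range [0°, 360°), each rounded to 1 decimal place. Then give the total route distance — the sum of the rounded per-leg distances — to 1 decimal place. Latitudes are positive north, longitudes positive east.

Leg 1: dist=12190.9 km, bearing=314.4°
Leg 2: dist=4411.1 km, bearing=345.1°
Leg 3: dist=2747.5 km, bearing=89.8°
Leg 4: dist=17696.6 km, bearing=151.4°
Total: 37046.1 km

Leg 1: φ1=-0.5673699, φ2=0.8277433, Δφ=1.3951132, Δλ=4.8172536 rad; a=sin²(Δφ/2)+cosφ1·cosφ2·sin²(Δλ/2)=0.6680184923; c=2·atan2(√a, √(1-a))=1.913502351; dist=6371·c=12190.923 ≈ 12190.9 km; running total=12190.9 km
Leg 1 bearing: y=sinΔλ·cosφ2=-0.67282289, x=cosφ1·sinφ2-sinφ1·cosφ2·cosΔλ=0.65908156; θ=atan2(y, x)=-45.5911° <0 so +360° → 314.4089° ≈ 314.4°
Leg 2: φ1=0.8277433, φ2=1.3931061, Δφ=0.5653628, Δλ=-1.1856440 rad; a=sin²(Δφ/2)+cosφ1·cosφ2·sin²(Δλ/2)=0.1151306008; c=2·atan2(√a, √(1-a))=0.692364453; dist=6371·c=4411.054 ≈ 4411.1 km; running total=16602.0 km
Leg 2 bearing: y=sinΔλ·cosφ2=-0.16380767, x=cosφ1·sinφ2-sinφ1·cosφ2·cosΔλ=0.61698398; θ=atan2(y, x)=-14.8689° <0 so +360° → 345.1311° ≈ 345.1°
Leg 3: φ1=1.3931061, φ2=1.1072037, Δφ=-0.2859024, Δλ=1.2076614 rad; a=sin²(Δφ/2)+cosφ1·cosφ2·sin²(Δλ/2)=0.0457782319; c=2·atan2(√a, √(1-a))=0.431250993; dist=6371·c=2747.500 ≈ 2747.5 km; running total=19349.5 km
Leg 3 bearing: y=sinΔλ·cosφ2=0.41800386, x=cosφ1·sinφ2-sinφ1·cosφ2·cosΔλ=0.00176553; θ=atan2(y, x)=89.7580° ≈ 89.8°
Leg 4: φ1=1.1072037, φ2=-1.3493891, Δφ=-2.4565928, Δλ=-4.0304417 rad; a=sin²(Δφ/2)+cosφ1·cosφ2·sin²(Δλ/2)=0.9672563896; c=2·atan2(√a, √(1-a))=2.777684053; dist=6371·c=17696.625 ≈ 17696.6 km; running total=37046.1 km
Leg 4 bearing: y=sinΔλ·cosφ2=0.17048787, x=cosφ1·sinφ2-sinφ1·cosφ2·cosΔλ=-0.31244159; θ=atan2(y, x)=151.3803° ≈ 151.4°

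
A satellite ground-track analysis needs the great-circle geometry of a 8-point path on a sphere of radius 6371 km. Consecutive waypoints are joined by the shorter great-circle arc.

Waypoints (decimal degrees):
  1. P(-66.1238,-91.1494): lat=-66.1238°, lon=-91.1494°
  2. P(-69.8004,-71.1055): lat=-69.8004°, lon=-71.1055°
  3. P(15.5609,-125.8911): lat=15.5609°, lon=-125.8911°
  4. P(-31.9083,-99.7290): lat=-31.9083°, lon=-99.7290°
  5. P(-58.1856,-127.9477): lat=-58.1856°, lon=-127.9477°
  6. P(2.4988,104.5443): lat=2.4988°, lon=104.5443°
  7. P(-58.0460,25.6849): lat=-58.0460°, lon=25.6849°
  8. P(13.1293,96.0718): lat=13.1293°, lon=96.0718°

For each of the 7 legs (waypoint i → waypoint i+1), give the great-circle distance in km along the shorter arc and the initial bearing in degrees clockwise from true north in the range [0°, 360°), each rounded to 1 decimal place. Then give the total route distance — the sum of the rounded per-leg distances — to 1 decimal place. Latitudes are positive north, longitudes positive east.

Leg 1: φ1=-1.1540780, φ2=-1.2182468, Δφ=-0.0641688, Δλ=0.3498320 rad; a=sin²(Δφ/2)+cosφ1·cosφ2·sin²(Δλ/2)=0.0052616922; c=2·atan2(√a, √(1-a))=0.145202572; dist=6371·c=925.086 ≈ 925.1 km; running total=925.1 km
Leg 1 bearing: y=sinΔλ·cosφ2=0.11834527, x=cosφ1·sinφ2-sinφ1·cosφ2·cosΔλ=-0.08324917; θ=atan2(y, x)=125.1242° ≈ 125.1°
Leg 2: φ1=-1.2182468, φ2=0.2715889, Δφ=1.4898357, Δλ=-0.9561891 rad; a=sin²(Δφ/2)+cosφ1·cosφ2·sin²(Δλ/2)=0.5299765371; c=2·atan2(√a, √(1-a))=1.630785375; dist=6371·c=10389.734 ≈ 10389.7 km; running total=11314.8 km
Leg 2 bearing: y=sinΔλ·cosφ2=-0.78705357, x=cosφ1·sinφ2-sinφ1·cosφ2·cosΔλ=0.61396442; θ=atan2(y, x)=-52.0429° <0 so +360° → 307.9571° ≈ 308.0°
Leg 3: φ1=0.2715889, φ2=-0.5569049, Δφ=-0.8284938, Δλ=0.4566148 rad; a=sin²(Δφ/2)+cosφ1·cosφ2·sin²(Δλ/2)=0.2038974493; c=2·atan2(√a, √(1-a))=0.937003649; dist=6371·c=5969.650 ≈ 5969.7 km; running total=17284.5 km
Leg 3 bearing: y=sinΔλ·cosφ2=0.37428825, x=cosφ1·sinφ2-sinφ1·cosφ2·cosΔλ=-0.71358351; θ=atan2(y, x)=152.3221° ≈ 152.3°
Leg 4: φ1=-0.5569049, φ2=-1.0155303, Δφ=-0.4586254, Δλ=-0.4925092 rad; a=sin²(Δφ/2)+cosφ1·cosφ2·sin²(Δλ/2)=0.0782626063; c=2·atan2(√a, √(1-a))=0.567076876; dist=6371·c=3612.847 ≈ 3612.8 km; running total=20897.3 km
Leg 4 bearing: y=sinΔλ·cosφ2=-0.24926591, x=cosφ1·sinφ2-sinφ1·cosφ2·cosΔλ=-0.47583273; θ=atan2(y, x)=-152.3521° <0 so +360° → 207.6479° ≈ 207.6°
Leg 5: φ1=-1.0155303, φ2=0.0436123, Δφ=1.0591426, Δλ=4.0577509 rad; a=sin²(Δφ/2)+cosφ1·cosφ2·sin²(Δλ/2)=0.6788609054; c=2·atan2(√a, √(1-a))=1.936623453; dist=6371·c=12338.228 ≈ 12338.2 km; running total=33235.5 km
Leg 5 bearing: y=sinΔλ·cosφ2=-0.79251404, x=cosφ1·sinφ2-sinφ1·cosφ2·cosΔλ=-0.49391963; θ=atan2(y, x)=-121.9325° <0 so +360° → 238.0675° ≈ 238.1°
Leg 6: φ1=0.0436123, φ2=-1.0130938, Δφ=-1.0567061, Δλ=-1.3763562 rad; a=sin²(Δφ/2)+cosφ1·cosφ2·sin²(Δλ/2)=0.4674156996; c=2·atan2(√a, √(1-a))=1.505581510; dist=6371·c=9592.060 ≈ 9592.1 km; running total=42827.6 km
Leg 6 bearing: y=sinΔλ·cosφ2=-0.51926527, x=cosφ1·sinφ2-sinφ1·cosφ2·cosΔλ=-0.85212478; θ=atan2(y, x)=-148.6428° <0 so +360° → 211.3572° ≈ 211.4°
Leg 7: φ1=-1.0130938, φ2=0.2291495, Δφ=1.2422433, Δλ=1.2284832 rad; a=sin²(Δφ/2)+cosφ1·cosφ2·sin²(Δλ/2)=0.5098630459; c=2·atan2(√a, √(1-a))=1.590523698; dist=6371·c=10133.226 ≈ 10133.2 km; running total=52960.8 km
Leg 7 bearing: y=sinΔλ·cosφ2=0.91735729, x=cosφ1·sinφ2-sinφ1·cosφ2·cosΔλ=0.39757575; θ=atan2(y, x)=66.5685° ≈ 66.6°

Leg 1: dist=925.1 km, bearing=125.1°
Leg 2: dist=10389.7 km, bearing=308.0°
Leg 3: dist=5969.7 km, bearing=152.3°
Leg 4: dist=3612.8 km, bearing=207.6°
Leg 5: dist=12338.2 km, bearing=238.1°
Leg 6: dist=9592.1 km, bearing=211.4°
Leg 7: dist=10133.2 km, bearing=66.6°
Total: 52960.8 km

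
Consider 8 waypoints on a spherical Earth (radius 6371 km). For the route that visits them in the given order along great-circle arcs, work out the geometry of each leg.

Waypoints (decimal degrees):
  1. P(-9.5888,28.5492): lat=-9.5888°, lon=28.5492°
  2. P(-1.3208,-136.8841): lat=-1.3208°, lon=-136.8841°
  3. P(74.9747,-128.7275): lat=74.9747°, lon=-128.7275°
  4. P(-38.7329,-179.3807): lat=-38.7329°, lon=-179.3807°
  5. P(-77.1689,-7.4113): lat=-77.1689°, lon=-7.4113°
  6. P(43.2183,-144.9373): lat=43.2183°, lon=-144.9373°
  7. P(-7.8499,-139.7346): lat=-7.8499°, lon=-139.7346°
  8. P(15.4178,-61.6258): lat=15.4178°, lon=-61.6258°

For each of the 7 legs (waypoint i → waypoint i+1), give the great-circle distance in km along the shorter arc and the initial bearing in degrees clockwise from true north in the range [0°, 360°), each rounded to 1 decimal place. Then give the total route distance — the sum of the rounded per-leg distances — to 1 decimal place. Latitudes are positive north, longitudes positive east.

Leg 1: φ1=-0.1673561, φ2=-0.0230523, Δφ=0.1443038, Δλ=-2.8873558 rad; a=sin²(Δφ/2)+cosφ1·cosφ2·sin²(Δλ/2)=0.9751200241; c=2·atan2(√a, √(1-a))=2.824801895; dist=6371·c=17996.813 ≈ 17996.8 km; running total=17996.8 km
Leg 1 bearing: y=sinΔλ·cosφ2=-0.25144006, x=cosφ1·sinφ2-sinφ1·cosφ2·cosΔλ=-0.18390689; θ=atan2(y, x)=-126.1823° <0 so +360° → 233.8177° ≈ 233.8°
Leg 2: φ1=-0.0230523, φ2=1.3085554, Δφ=1.3316077, Δλ=0.1423595 rad; a=sin²(Δφ/2)+cosφ1·cosφ2·sin²(Δλ/2)=0.3828536923; c=2·atan2(√a, √(1-a))=1.334305460; dist=6371·c=8500.860 ≈ 8500.9 km; running total=26497.7 km
Leg 2 bearing: y=sinΔλ·cosφ2=0.03678154, x=cosφ1·sinφ2-sinφ1·cosφ2·cosΔλ=0.97147007; θ=atan2(y, x)=2.1683° ≈ 2.2°
Leg 3: φ1=1.3085554, φ2=-0.6760166, Δφ=-1.9845720, Δλ=-0.8840651 rad; a=sin²(Δφ/2)+cosφ1·cosφ2·sin²(Δλ/2)=0.7380414161; c=2·atan2(√a, √(1-a))=2.066991279; dist=6371·c=13168.801 ≈ 13168.8 km; running total=39666.5 km
Leg 3 bearing: y=sinΔλ·cosφ2=-0.60324673, x=cosφ1·sinφ2-sinφ1·cosφ2·cosΔλ=-0.63987383; θ=atan2(y, x)=-136.6877° <0 so +360° → 223.3123° ≈ 223.3°
Leg 4: φ1=-0.6760166, φ2=-1.3468514, Δφ=-0.6708348, Δλ=3.0014322 rad; a=sin²(Δφ/2)+cosφ1·cosφ2·sin²(Δλ/2)=0.2807355625; c=2·atan2(√a, √(1-a))=1.116835225; dist=6371·c=7115.357 ≈ 7115.4 km; running total=46781.9 km
Leg 4 bearing: y=sinΔλ·cosφ2=0.03102470, x=cosφ1·sinφ2-sinφ1·cosφ2·cosΔλ=-0.89818144; θ=atan2(y, x)=178.0217° ≈ 178.0°
Leg 5: φ1=-1.3468514, φ2=0.7543016, Δφ=2.1011530, Δλ=-2.4002815 rad; a=sin²(Δφ/2)+cosφ1·cosφ2·sin²(Δλ/2)=0.8935250914; c=2·atan2(√a, √(1-a))=2.476808866; dist=6371·c=15779.749 ≈ 15779.7 km; running total=62561.6 km
Leg 5 bearing: y=sinΔλ·cosφ2=-0.49209246, x=cosφ1·sinφ2-sinφ1·cosφ2·cosΔλ=-0.37201749; θ=atan2(y, x)=-127.0890° <0 so +360° → 232.9110° ≈ 232.9°
Leg 6: φ1=0.7543016, φ2=-0.1370066, Δφ=-0.8913082, Δλ=0.0908042 rad; a=sin²(Δφ/2)+cosφ1·cosφ2·sin²(Δλ/2)=0.1872896630; c=2·atan2(√a, √(1-a))=0.895125783; dist=6371·c=5702.846 ≈ 5702.8 km; running total=68264.4 km
Leg 6 bearing: y=sinΔλ·cosφ2=0.08982978, x=cosφ1·sinφ2-sinφ1·cosφ2·cosΔλ=-0.77509973; θ=atan2(y, x)=173.3892° ≈ 173.4°
Leg 7: φ1=-0.1370066, φ2=0.2690914, Δφ=0.4060980, Δλ=1.3632557 rad; a=sin²(Δφ/2)+cosφ1·cosφ2·sin²(Δλ/2)=0.4197664578; c=2·atan2(√a, √(1-a))=1.409632475; dist=6371·c=8980.769 ≈ 8980.8 km; running total=77245.2 km
Leg 7 bearing: y=sinΔλ·cosφ2=0.94332576, x=cosφ1·sinφ2-sinφ1·cosφ2·cosΔλ=0.29049410; θ=atan2(y, x)=72.8840° ≈ 72.9°

Leg 1: dist=17996.8 km, bearing=233.8°
Leg 2: dist=8500.9 km, bearing=2.2°
Leg 3: dist=13168.8 km, bearing=223.3°
Leg 4: dist=7115.4 km, bearing=178.0°
Leg 5: dist=15779.7 km, bearing=232.9°
Leg 6: dist=5702.8 km, bearing=173.4°
Leg 7: dist=8980.8 km, bearing=72.9°
Total: 77245.2 km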